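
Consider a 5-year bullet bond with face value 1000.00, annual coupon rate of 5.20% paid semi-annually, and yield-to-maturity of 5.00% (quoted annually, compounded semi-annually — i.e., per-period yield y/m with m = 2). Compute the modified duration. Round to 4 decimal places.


Answer: Modified duration = 4.3605

Derivation:
Coupon per period c = face * coupon_rate / m = 26.000000
Periods per year m = 2; per-period yield y/m = 0.025000
Number of cashflows N = 10
Cashflows (t years, CF_t, discount factor 1/(1+y/m)^(m*t), PV):
  t = 0.5000: CF_t = 26.000000, DF = 0.975610, PV = 25.365854
  t = 1.0000: CF_t = 26.000000, DF = 0.951814, PV = 24.747174
  t = 1.5000: CF_t = 26.000000, DF = 0.928599, PV = 24.143585
  t = 2.0000: CF_t = 26.000000, DF = 0.905951, PV = 23.554717
  t = 2.5000: CF_t = 26.000000, DF = 0.883854, PV = 22.980211
  t = 3.0000: CF_t = 26.000000, DF = 0.862297, PV = 22.419719
  t = 3.5000: CF_t = 26.000000, DF = 0.841265, PV = 21.872896
  t = 4.0000: CF_t = 26.000000, DF = 0.820747, PV = 21.339411
  t = 4.5000: CF_t = 26.000000, DF = 0.800728, PV = 20.818937
  t = 5.0000: CF_t = 1026.000000, DF = 0.781198, PV = 801.509560
Price P = sum_t PV_t = 1008.752064
First compute Macaulay numerator sum_t t * PV_t:
  t * PV_t at t = 0.5000: 12.682927
  t * PV_t at t = 1.0000: 24.747174
  t * PV_t at t = 1.5000: 36.215377
  t * PV_t at t = 2.0000: 47.109434
  t * PV_t at t = 2.5000: 57.450529
  t * PV_t at t = 3.0000: 67.259156
  t * PV_t at t = 3.5000: 76.555136
  t * PV_t at t = 4.0000: 85.357643
  t * PV_t at t = 4.5000: 93.685218
  t * PV_t at t = 5.0000: 4007.547801
Macaulay duration D = 4508.610395 / 1008.752064 = 4.469493
Modified duration = D / (1 + y/m) = 4.469493 / (1 + 0.025000) = 4.360481


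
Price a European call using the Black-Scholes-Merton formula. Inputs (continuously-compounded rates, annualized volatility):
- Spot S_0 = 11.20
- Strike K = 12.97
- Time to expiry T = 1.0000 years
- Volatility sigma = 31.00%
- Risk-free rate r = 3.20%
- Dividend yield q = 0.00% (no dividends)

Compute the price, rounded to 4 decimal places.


d1 = (ln(S/K) + (r - q + 0.5*sigma^2) * T) / (sigma * sqrt(T)) = -0.21508135
d2 = d1 - sigma * sqrt(T) = -0.52508135
exp(-rT) = 0.96850658; exp(-qT) = 1.00000000
C = S_0 * exp(-qT) * N(d1) - K * exp(-rT) * N(d2)
N(d1) = 0.41485195; N(d2) = 0.29976332
C = 11.2000 * 1.00000000 * 0.41485195 - 12.9700 * 0.96850658 * 0.29976332 = 0.8809

Answer: Price = 0.8809


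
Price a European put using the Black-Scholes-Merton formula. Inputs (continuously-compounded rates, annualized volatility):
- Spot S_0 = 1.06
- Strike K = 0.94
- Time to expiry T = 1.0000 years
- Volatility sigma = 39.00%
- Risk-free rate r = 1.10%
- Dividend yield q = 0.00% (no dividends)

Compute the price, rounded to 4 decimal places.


d1 = (ln(S/K) + (r - q + 0.5*sigma^2) * T) / (sigma * sqrt(T)) = 0.53126747
d2 = d1 - sigma * sqrt(T) = 0.14126747
exp(-rT) = 0.98906028; exp(-qT) = 1.00000000
P = K * exp(-rT) * N(-d2) - S_0 * exp(-qT) * N(-d1)
N(-d1) = 0.29761672; N(-d2) = 0.44382932
P = 0.9400 * 0.98906028 * 0.44382932 - 1.0600 * 1.00000000 * 0.29761672 = 0.0972

Answer: Price = 0.0972


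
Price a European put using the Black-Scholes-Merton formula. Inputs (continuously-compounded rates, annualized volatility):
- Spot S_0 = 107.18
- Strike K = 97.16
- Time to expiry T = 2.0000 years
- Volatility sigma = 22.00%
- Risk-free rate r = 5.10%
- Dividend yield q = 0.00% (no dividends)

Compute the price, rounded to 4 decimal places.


d1 = (ln(S/K) + (r - q + 0.5*sigma^2) * T) / (sigma * sqrt(T)) = 0.79887176
d2 = d1 - sigma * sqrt(T) = 0.48774477
exp(-rT) = 0.90302955; exp(-qT) = 1.00000000
P = K * exp(-rT) * N(-d2) - S_0 * exp(-qT) * N(-d1)
N(-d1) = 0.21218239; N(-d2) = 0.31286532
P = 97.1600 * 0.90302955 * 0.31286532 - 107.1800 * 1.00000000 * 0.21218239 = 4.7086

Answer: Price = 4.7086


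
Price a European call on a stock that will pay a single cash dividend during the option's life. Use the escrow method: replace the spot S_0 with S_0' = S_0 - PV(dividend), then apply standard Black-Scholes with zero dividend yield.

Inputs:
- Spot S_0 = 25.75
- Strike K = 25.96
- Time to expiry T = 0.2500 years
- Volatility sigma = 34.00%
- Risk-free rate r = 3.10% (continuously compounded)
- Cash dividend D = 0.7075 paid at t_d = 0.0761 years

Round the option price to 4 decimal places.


PV(D) = D * exp(-r * t_d) = 0.7075 * 0.99764368 = 0.70583290
S_0' = S_0 - PV(D) = 25.7500 - 0.70583290 = 25.04416710
d1 = (ln(S_0'/K) + (r + sigma^2/2)*T) / (sigma*sqrt(T)) = -0.08068201
d2 = d1 - sigma*sqrt(T) = -0.25068201
exp(-rT) = 0.99227995
N(d1) = 0.46784742; N(d2) = 0.40102998
C = S_0' * N(d1) - K * exp(-rT) * N(d2) = 25.04416710 * 0.46784742 - 25.9600 * 0.99227995 * 0.40102998 = 1.3865

Answer: Price = 1.3865


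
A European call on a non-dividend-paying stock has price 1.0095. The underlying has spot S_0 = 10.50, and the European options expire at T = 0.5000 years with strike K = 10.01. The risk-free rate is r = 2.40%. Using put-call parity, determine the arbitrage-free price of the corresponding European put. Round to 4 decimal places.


Answer: Put price = 0.4001

Derivation:
Put-call parity: C - P = S_0 * exp(-qT) - K * exp(-rT).
S_0 * exp(-qT) = 10.5000 * 1.00000000 = 10.50000000
K * exp(-rT) = 10.0100 * 0.98807171 = 9.89059785
P = C - S*exp(-qT) + K*exp(-rT)
P = 1.0095 - 10.50000000 + 9.89059785 = 0.4001


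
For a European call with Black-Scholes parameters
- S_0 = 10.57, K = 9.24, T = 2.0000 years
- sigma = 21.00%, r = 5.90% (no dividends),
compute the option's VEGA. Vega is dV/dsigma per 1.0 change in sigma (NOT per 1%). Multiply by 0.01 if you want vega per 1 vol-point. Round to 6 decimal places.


Answer: Vega = 3.621992

Derivation:
d1 = 0.9986297824; d2 = 0.7016449343
phi(d1) = 0.2423022769; exp(-qT) = 1.0000000000; exp(-rT) = 0.8886960526
Vega = S * exp(-qT) * phi(d1) * sqrt(T) = 10.5700 * 1.0000000000 * 0.2423022769 * 1.4142135624 = 3.621992


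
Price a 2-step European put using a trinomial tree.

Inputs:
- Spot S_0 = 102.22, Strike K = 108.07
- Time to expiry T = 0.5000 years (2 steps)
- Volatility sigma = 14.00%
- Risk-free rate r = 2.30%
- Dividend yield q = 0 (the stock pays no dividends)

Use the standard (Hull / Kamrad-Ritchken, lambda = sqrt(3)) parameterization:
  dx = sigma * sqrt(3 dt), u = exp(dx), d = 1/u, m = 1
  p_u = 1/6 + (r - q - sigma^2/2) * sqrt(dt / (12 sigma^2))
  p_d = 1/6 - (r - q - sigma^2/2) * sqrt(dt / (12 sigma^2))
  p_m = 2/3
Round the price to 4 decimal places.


dt = T/N = 0.250000; dx = sigma*sqrt(3*dt) = 0.121244
u = exp(dx) = 1.128900; d = 1/u = 0.885818
p_u = 0.180276, p_m = 0.666667, p_d = 0.153058
Discount per step: exp(-r*dt) = 0.994266
Stock lattice S(k, j) with j the centered position index:
  k=0: S(0,+0) = 102.2200
  k=1: S(1,-1) = 90.5483; S(1,+0) = 102.2200; S(1,+1) = 115.3961
  k=2: S(2,-2) = 80.2094; S(2,-1) = 90.5483; S(2,+0) = 102.2200; S(2,+1) = 115.3961; S(2,+2) = 130.2707
Terminal payoffs V(N, j) = max(K - S_T, 0):
  V(2,-2) = 27.860638; V(2,-1) = 17.521665; V(2,+0) = 5.850000; V(2,+1) = 0.000000; V(2,+2) = 0.000000
Backward induction: V(k, j) = exp(-r*dt) * [p_u * V(k+1, j+1) + p_m * V(k+1, j) + p_d * V(k+1, j-1)]
  V(1,-1) = exp(-r*dt) * [p_u*5.850000 + p_m*17.521665 + p_d*27.860638] = 16.902538
  V(1,+0) = exp(-r*dt) * [p_u*0.000000 + p_m*5.850000 + p_d*17.521665] = 6.544089
  V(1,+1) = exp(-r*dt) * [p_u*0.000000 + p_m*0.000000 + p_d*5.850000] = 0.890254
  V(0,+0) = exp(-r*dt) * [p_u*0.890254 + p_m*6.544089 + p_d*16.902538] = 7.069514

Answer: Price = V(0,0) = 7.0695


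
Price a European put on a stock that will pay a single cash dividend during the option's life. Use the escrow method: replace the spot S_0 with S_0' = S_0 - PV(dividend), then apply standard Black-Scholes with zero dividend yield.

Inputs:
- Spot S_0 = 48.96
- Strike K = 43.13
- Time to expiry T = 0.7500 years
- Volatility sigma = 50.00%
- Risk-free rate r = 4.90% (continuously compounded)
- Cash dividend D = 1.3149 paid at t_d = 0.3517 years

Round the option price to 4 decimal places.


PV(D) = D * exp(-r * t_d) = 1.3149 * 0.98291434 = 1.29243407
S_0' = S_0 - PV(D) = 48.9600 - 1.29243407 = 47.66756593
d1 = (ln(S_0'/K) + (r + sigma^2/2)*T) / (sigma*sqrt(T)) = 0.53239176
d2 = d1 - sigma*sqrt(T) = 0.09937906
exp(-rT) = 0.96391708
N(-d1) = 0.29722734; N(-d2) = 0.46041865
P = K * exp(-rT) * N(-d2) - S_0' * N(-d1) = 43.1300 * 0.96391708 * 0.46041865 - 47.66756593 * 0.29722734 = 4.9732

Answer: Price = 4.9732


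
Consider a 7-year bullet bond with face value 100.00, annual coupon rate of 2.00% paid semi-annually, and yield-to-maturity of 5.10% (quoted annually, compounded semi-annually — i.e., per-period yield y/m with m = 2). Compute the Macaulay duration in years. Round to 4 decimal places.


Coupon per period c = face * coupon_rate / m = 1.000000
Periods per year m = 2; per-period yield y/m = 0.025500
Number of cashflows N = 14
Cashflows (t years, CF_t, discount factor 1/(1+y/m)^(m*t), PV):
  t = 0.5000: CF_t = 1.000000, DF = 0.975134, PV = 0.975134
  t = 1.0000: CF_t = 1.000000, DF = 0.950886, PV = 0.950886
  t = 1.5000: CF_t = 1.000000, DF = 0.927242, PV = 0.927242
  t = 2.0000: CF_t = 1.000000, DF = 0.904185, PV = 0.904185
  t = 2.5000: CF_t = 1.000000, DF = 0.881702, PV = 0.881702
  t = 3.0000: CF_t = 1.000000, DF = 0.859777, PV = 0.859777
  t = 3.5000: CF_t = 1.000000, DF = 0.838398, PV = 0.838398
  t = 4.0000: CF_t = 1.000000, DF = 0.817551, PV = 0.817551
  t = 4.5000: CF_t = 1.000000, DF = 0.797222, PV = 0.797222
  t = 5.0000: CF_t = 1.000000, DF = 0.777398, PV = 0.777398
  t = 5.5000: CF_t = 1.000000, DF = 0.758067, PV = 0.758067
  t = 6.0000: CF_t = 1.000000, DF = 0.739217, PV = 0.739217
  t = 6.5000: CF_t = 1.000000, DF = 0.720836, PV = 0.720836
  t = 7.0000: CF_t = 101.000000, DF = 0.702912, PV = 70.994069
Price P = sum_t PV_t = 81.941684
Macaulay numerator sum_t t * PV_t:
  t * PV_t at t = 0.5000: 0.487567
  t * PV_t at t = 1.0000: 0.950886
  t * PV_t at t = 1.5000: 1.390863
  t * PV_t at t = 2.0000: 1.808370
  t * PV_t at t = 2.5000: 2.204254
  t * PV_t at t = 3.0000: 2.579332
  t * PV_t at t = 3.5000: 2.934394
  t * PV_t at t = 4.0000: 3.270203
  t * PV_t at t = 4.5000: 3.587497
  t * PV_t at t = 5.0000: 3.886989
  t * PV_t at t = 5.5000: 4.169369
  t * PV_t at t = 6.0000: 4.435303
  t * PV_t at t = 6.5000: 4.685433
  t * PV_t at t = 7.0000: 496.958483
Macaulay duration D = (sum_t t * PV_t) / P = 533.348943 / 81.941684 = 6.508884

Answer: Macaulay duration = 6.5089 years


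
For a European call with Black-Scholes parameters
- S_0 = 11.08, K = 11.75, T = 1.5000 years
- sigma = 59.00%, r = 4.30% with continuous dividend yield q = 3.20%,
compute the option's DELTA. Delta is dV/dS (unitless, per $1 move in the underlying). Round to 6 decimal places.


d1 = 0.3028834763; d2 = -0.4197159978
phi(d1) = 0.3810564572; exp(-qT) = 0.9531337871; exp(-rT) = 0.9375361143
N(d1) = 0.6190106679
Delta = exp(-qT) * N(d1) = 0.9531337871 * 0.6190106679 = 0.590000

Answer: Delta = 0.590000


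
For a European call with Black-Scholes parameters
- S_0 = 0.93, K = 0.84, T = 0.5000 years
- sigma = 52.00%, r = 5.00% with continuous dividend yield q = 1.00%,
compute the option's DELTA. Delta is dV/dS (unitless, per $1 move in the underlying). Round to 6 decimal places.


Answer: Delta = 0.693267

Derivation:
d1 = 0.5150530284; d2 = 0.1473575022
phi(d1) = 0.3493858625; exp(-qT) = 0.9950124792; exp(-rT) = 0.9753099120
N(d1) = 0.6967420176
Delta = exp(-qT) * N(d1) = 0.9950124792 * 0.6967420176 = 0.693267


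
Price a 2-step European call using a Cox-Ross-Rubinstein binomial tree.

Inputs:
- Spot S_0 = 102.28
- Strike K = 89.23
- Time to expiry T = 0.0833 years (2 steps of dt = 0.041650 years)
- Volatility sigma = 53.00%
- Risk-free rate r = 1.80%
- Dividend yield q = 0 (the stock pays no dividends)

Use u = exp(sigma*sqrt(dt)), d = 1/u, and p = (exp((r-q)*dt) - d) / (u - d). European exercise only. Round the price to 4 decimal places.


Answer: Price = V(0,0) = 15.0576

Derivation:
dt = T/N = 0.041650
u = exp(sigma*sqrt(dt)) = 1.114231; d = 1/u = 0.897480
p = (exp((r-q)*dt) - d) / (u - d) = 0.476445
Discount per step: exp(-r*dt) = 0.999251
Stock lattice S(k, i) with i counting down-moves:
  k=0: S(0,0) = 102.2800
  k=1: S(1,0) = 113.9635; S(1,1) = 91.7943
  k=2: S(2,0) = 126.9816; S(2,1) = 102.2800; S(2,2) = 82.3836
Terminal payoffs V(N, i) = max(S_T - K, 0):
  V(2,0) = 37.751634; V(2,1) = 13.050000; V(2,2) = 0.000000
Backward induction: V(k, i) = exp(-r*dt) * [p * V(k+1, i) + (1-p) * V(k+1, i+1)].
  V(1,0) = exp(-r*dt) * [p*37.751634 + (1-p)*13.050000] = 24.800381
  V(1,1) = exp(-r*dt) * [p*13.050000 + (1-p)*0.000000] = 6.212953
  V(0,0) = exp(-r*dt) * [p*24.800381 + (1-p)*6.212953] = 15.057555


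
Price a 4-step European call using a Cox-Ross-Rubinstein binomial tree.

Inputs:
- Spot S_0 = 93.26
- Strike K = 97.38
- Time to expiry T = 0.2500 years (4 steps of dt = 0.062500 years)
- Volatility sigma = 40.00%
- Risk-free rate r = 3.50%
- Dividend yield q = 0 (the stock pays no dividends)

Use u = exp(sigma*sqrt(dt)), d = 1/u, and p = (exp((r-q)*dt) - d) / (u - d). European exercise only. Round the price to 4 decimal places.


dt = T/N = 0.062500
u = exp(sigma*sqrt(dt)) = 1.105171; d = 1/u = 0.904837
p = (exp((r-q)*dt) - d) / (u - d) = 0.485952
Discount per step: exp(-r*dt) = 0.997815
Stock lattice S(k, i) with i counting down-moves:
  k=0: S(0,0) = 93.2600
  k=1: S(1,0) = 103.0682; S(1,1) = 84.3851
  k=2: S(2,0) = 113.9080; S(2,1) = 93.2600; S(2,2) = 76.3548
  k=3: S(3,0) = 125.8878; S(3,1) = 103.0682; S(3,2) = 84.3851; S(3,3) = 69.0887
  k=4: S(4,0) = 139.1276; S(4,1) = 113.9080; S(4,2) = 93.2600; S(4,3) = 76.3548; S(4,4) = 62.5140
Terminal payoffs V(N, i) = max(S_T - K, 0):
  V(4,0) = 41.747571; V(4,1) = 16.528021; V(4,2) = 0.000000; V(4,3) = 0.000000; V(4,4) = 0.000000
Backward induction: V(k, i) = exp(-r*dt) * [p * V(k+1, i) + (1-p) * V(k+1, i+1)].
  V(3,0) = exp(-r*dt) * [p*41.747571 + (1-p)*16.528021] = 28.720618
  V(3,1) = exp(-r*dt) * [p*16.528021 + (1-p)*0.000000] = 8.014275
  V(3,2) = exp(-r*dt) * [p*0.000000 + (1-p)*0.000000] = 0.000000
  V(3,3) = exp(-r*dt) * [p*0.000000 + (1-p)*0.000000] = 0.000000
  V(2,0) = exp(-r*dt) * [p*28.720618 + (1-p)*8.014275] = 18.037066
  V(2,1) = exp(-r*dt) * [p*8.014275 + (1-p)*0.000000] = 3.886044
  V(2,2) = exp(-r*dt) * [p*0.000000 + (1-p)*0.000000] = 0.000000
  V(1,0) = exp(-r*dt) * [p*18.037066 + (1-p)*3.886044] = 10.739244
  V(1,1) = exp(-r*dt) * [p*3.886044 + (1-p)*0.000000] = 1.884304
  V(0,0) = exp(-r*dt) * [p*10.739244 + (1-p)*1.884304] = 6.173861

Answer: Price = V(0,0) = 6.1739


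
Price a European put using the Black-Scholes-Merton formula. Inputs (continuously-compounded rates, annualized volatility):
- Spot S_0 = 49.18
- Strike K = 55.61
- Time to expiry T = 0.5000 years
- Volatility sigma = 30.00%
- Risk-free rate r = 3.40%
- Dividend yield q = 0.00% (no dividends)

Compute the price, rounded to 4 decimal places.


d1 = (ln(S/K) + (r - q + 0.5*sigma^2) * T) / (sigma * sqrt(T)) = -0.39303825
d2 = d1 - sigma * sqrt(T) = -0.60517029
exp(-rT) = 0.98314368; exp(-qT) = 1.00000000
P = K * exp(-rT) * N(-d2) - S_0 * exp(-qT) * N(-d1)
N(-d1) = 0.65285439; N(-d2) = 0.72746707
P = 55.6100 * 0.98314368 * 0.72746707 - 49.1800 * 1.00000000 * 0.65285439 = 7.6652

Answer: Price = 7.6652


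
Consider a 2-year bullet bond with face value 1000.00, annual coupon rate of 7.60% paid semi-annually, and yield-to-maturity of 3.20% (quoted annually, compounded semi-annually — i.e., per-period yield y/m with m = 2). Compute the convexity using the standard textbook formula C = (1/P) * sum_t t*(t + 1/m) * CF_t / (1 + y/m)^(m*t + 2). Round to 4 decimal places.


Answer: Convexity = 4.5136

Derivation:
Coupon per period c = face * coupon_rate / m = 38.000000
Periods per year m = 2; per-period yield y/m = 0.016000
Number of cashflows N = 4
Cashflows (t years, CF_t, discount factor 1/(1+y/m)^(m*t), PV):
  t = 0.5000: CF_t = 38.000000, DF = 0.984252, PV = 37.401575
  t = 1.0000: CF_t = 38.000000, DF = 0.968752, PV = 36.812574
  t = 1.5000: CF_t = 38.000000, DF = 0.953496, PV = 36.232848
  t = 2.0000: CF_t = 1038.000000, DF = 0.938480, PV = 974.142568
Price P = sum_t PV_t = 1084.589565
Convexity numerator sum_t t*(t + 1/m) * CF_t / (1+y/m)^(m*t + 2):
  t = 0.5000: term = 18.116424
  t = 1.0000: term = 53.493378
  t = 1.5000: term = 105.301925
  t = 2.0000: term = 4718.512503
Convexity = (1/P) * sum = 4895.424230 / 1084.589565 = 4.513619


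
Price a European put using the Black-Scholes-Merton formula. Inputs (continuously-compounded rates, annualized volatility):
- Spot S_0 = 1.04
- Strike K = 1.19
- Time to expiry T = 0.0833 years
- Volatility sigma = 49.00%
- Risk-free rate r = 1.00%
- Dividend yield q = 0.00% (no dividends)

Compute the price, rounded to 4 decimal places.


d1 = (ln(S/K) + (r - q + 0.5*sigma^2) * T) / (sigma * sqrt(T)) = -0.87609404
d2 = d1 - sigma * sqrt(T) = -1.01751656
exp(-rT) = 0.99916735; exp(-qT) = 1.00000000
P = K * exp(-rT) * N(-d2) - S_0 * exp(-qT) * N(-d1)
N(-d1) = 0.80951054; N(-d2) = 0.84554612
P = 1.1900 * 0.99916735 * 0.84554612 - 1.0400 * 1.00000000 * 0.80951054 = 0.1635

Answer: Price = 0.1635


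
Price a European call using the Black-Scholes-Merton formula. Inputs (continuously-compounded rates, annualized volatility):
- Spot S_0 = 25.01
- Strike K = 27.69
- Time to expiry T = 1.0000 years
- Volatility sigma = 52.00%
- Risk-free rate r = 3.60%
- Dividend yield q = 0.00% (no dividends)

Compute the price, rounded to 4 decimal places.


Answer: Price = 4.4959

Derivation:
d1 = (ln(S/K) + (r - q + 0.5*sigma^2) * T) / (sigma * sqrt(T)) = 0.13347001
d2 = d1 - sigma * sqrt(T) = -0.38652999
exp(-rT) = 0.96464029; exp(-qT) = 1.00000000
C = S_0 * exp(-qT) * N(d1) - K * exp(-rT) * N(d2)
N(d1) = 0.55308916; N(d2) = 0.34955210
C = 25.0100 * 1.00000000 * 0.55308916 - 27.6900 * 0.96464029 * 0.34955210 = 4.4959


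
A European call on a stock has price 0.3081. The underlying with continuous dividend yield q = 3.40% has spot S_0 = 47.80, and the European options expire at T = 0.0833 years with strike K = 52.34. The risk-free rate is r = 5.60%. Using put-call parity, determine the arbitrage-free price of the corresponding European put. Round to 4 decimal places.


Answer: Put price = 4.7397

Derivation:
Put-call parity: C - P = S_0 * exp(-qT) - K * exp(-rT).
S_0 * exp(-qT) = 47.8000 * 0.99717181 = 47.66481237
K * exp(-rT) = 52.3400 * 0.99534606 = 52.09641295
P = C - S*exp(-qT) + K*exp(-rT)
P = 0.3081 - 47.66481237 + 52.09641295 = 4.7397


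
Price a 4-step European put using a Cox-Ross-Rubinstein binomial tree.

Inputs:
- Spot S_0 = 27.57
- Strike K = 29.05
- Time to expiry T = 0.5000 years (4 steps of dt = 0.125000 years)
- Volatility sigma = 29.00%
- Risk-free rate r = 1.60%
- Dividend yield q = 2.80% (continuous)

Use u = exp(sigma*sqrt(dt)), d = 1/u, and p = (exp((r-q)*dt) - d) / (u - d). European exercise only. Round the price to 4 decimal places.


dt = T/N = 0.125000
u = exp(sigma*sqrt(dt)) = 1.107971; d = 1/u = 0.902551
p = (exp((r-q)*dt) - d) / (u - d) = 0.467093
Discount per step: exp(-r*dt) = 0.998002
Stock lattice S(k, i) with i counting down-moves:
  k=0: S(0,0) = 27.5700
  k=1: S(1,0) = 30.5468; S(1,1) = 24.8833
  k=2: S(2,0) = 33.8449; S(2,1) = 27.5700; S(2,2) = 22.4585
  k=3: S(3,0) = 37.4992; S(3,1) = 30.5468; S(3,2) = 24.8833; S(3,3) = 20.2699
  k=4: S(4,0) = 41.5480; S(4,1) = 33.8449; S(4,2) = 27.5700; S(4,3) = 22.4585; S(4,4) = 18.2946
Terminal payoffs V(N, i) = max(K - S_T, 0):
  V(4,0) = 0.000000; V(4,1) = 0.000000; V(4,2) = 1.480000; V(4,3) = 6.591543; V(4,4) = 10.755393
Backward induction: V(k, i) = exp(-r*dt) * [p * V(k+1, i) + (1-p) * V(k+1, i+1)].
  V(3,0) = exp(-r*dt) * [p*0.000000 + (1-p)*0.000000] = 0.000000
  V(3,1) = exp(-r*dt) * [p*0.000000 + (1-p)*1.480000] = 0.787126
  V(3,2) = exp(-r*dt) * [p*1.480000 + (1-p)*6.591543] = 4.195576
  V(3,3) = exp(-r*dt) * [p*6.591543 + (1-p)*10.755393] = 8.792884
  V(2,0) = exp(-r*dt) * [p*0.000000 + (1-p)*0.787126] = 0.418627
  V(2,1) = exp(-r*dt) * [p*0.787126 + (1-p)*4.195576] = 2.598311
  V(2,2) = exp(-r*dt) * [p*4.195576 + (1-p)*8.792884] = 6.632235
  V(1,0) = exp(-r*dt) * [p*0.418627 + (1-p)*2.598311] = 1.577038
  V(1,1) = exp(-r*dt) * [p*2.598311 + (1-p)*6.632235] = 4.738530
  V(0,0) = exp(-r*dt) * [p*1.577038 + (1-p)*4.738530] = 3.255301

Answer: Price = V(0,0) = 3.2553


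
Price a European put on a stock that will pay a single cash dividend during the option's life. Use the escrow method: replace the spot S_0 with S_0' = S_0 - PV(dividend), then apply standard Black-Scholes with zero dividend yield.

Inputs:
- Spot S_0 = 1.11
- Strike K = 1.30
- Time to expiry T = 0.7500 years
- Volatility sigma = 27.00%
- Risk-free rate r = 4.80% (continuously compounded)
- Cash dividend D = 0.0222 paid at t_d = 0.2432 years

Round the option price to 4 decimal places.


PV(D) = D * exp(-r * t_d) = 0.0222 * 0.98839427 = 0.02194235
S_0' = S_0 - PV(D) = 1.1100 - 0.02194235 = 1.08805765
d1 = (ln(S_0'/K) + (r + sigma^2/2)*T) / (sigma*sqrt(T)) = -0.49024579
d2 = d1 - sigma*sqrt(T) = -0.72407265
exp(-rT) = 0.96464029
N(-d1) = 0.68802001; N(-d2) = 0.76548943
P = K * exp(-rT) * N(-d2) - S_0' * N(-d1) = 1.3000 * 0.96464029 * 0.76548943 - 1.08805765 * 0.68802001 = 0.2113

Answer: Price = 0.2113


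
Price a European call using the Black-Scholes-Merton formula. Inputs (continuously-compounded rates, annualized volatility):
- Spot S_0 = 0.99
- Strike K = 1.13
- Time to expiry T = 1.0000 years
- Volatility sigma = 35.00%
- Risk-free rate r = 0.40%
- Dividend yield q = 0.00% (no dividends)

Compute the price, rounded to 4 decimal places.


d1 = (ln(S/K) + (r - q + 0.5*sigma^2) * T) / (sigma * sqrt(T)) = -0.19147991
d2 = d1 - sigma * sqrt(T) = -0.54147991
exp(-rT) = 0.99600799; exp(-qT) = 1.00000000
C = S_0 * exp(-qT) * N(d1) - K * exp(-rT) * N(d2)
N(d1) = 0.42407481; N(d2) = 0.29408842
C = 0.9900 * 1.00000000 * 0.42407481 - 1.1300 * 0.99600799 * 0.29408842 = 0.0888

Answer: Price = 0.0888


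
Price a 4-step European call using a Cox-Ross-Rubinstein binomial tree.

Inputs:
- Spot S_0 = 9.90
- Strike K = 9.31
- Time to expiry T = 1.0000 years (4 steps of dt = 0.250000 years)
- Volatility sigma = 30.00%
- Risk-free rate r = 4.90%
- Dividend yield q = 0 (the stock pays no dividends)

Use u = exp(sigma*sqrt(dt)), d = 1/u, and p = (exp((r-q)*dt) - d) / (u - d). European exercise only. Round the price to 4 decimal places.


Answer: Price = V(0,0) = 1.7233

Derivation:
dt = T/N = 0.250000
u = exp(sigma*sqrt(dt)) = 1.161834; d = 1/u = 0.860708
p = (exp((r-q)*dt) - d) / (u - d) = 0.503501
Discount per step: exp(-r*dt) = 0.987825
Stock lattice S(k, i) with i counting down-moves:
  k=0: S(0,0) = 9.9000
  k=1: S(1,0) = 11.5022; S(1,1) = 8.5210
  k=2: S(2,0) = 13.3636; S(2,1) = 9.9000; S(2,2) = 7.3341
  k=3: S(3,0) = 15.5263; S(3,1) = 11.5022; S(3,2) = 8.5210; S(3,3) = 6.3125
  k=4: S(4,0) = 18.0390; S(4,1) = 13.3636; S(4,2) = 9.9000; S(4,3) = 7.3341; S(4,4) = 5.4332
Terminal payoffs V(N, i) = max(S_T - K, 0):
  V(4,0) = 8.728976; V(4,1) = 4.053602; V(4,2) = 0.590000; V(4,3) = 0.000000; V(4,4) = 0.000000
Backward induction: V(k, i) = exp(-r*dt) * [p * V(k+1, i) + (1-p) * V(k+1, i+1)].
  V(3,0) = exp(-r*dt) * [p*8.728976 + (1-p)*4.053602] = 6.329642
  V(3,1) = exp(-r*dt) * [p*4.053602 + (1-p)*0.590000] = 2.305511
  V(3,2) = exp(-r*dt) * [p*0.590000 + (1-p)*0.000000] = 0.293449
  V(3,3) = exp(-r*dt) * [p*0.000000 + (1-p)*0.000000] = 0.000000
  V(2,0) = exp(-r*dt) * [p*6.329642 + (1-p)*2.305511] = 4.278926
  V(2,1) = exp(-r*dt) * [p*2.305511 + (1-p)*0.293449] = 1.290617
  V(2,2) = exp(-r*dt) * [p*0.293449 + (1-p)*0.000000] = 0.145953
  V(1,0) = exp(-r*dt) * [p*4.278926 + (1-p)*1.290617] = 2.761200
  V(1,1) = exp(-r*dt) * [p*1.290617 + (1-p)*0.145953] = 0.713498
  V(0,0) = exp(-r*dt) * [p*2.761200 + (1-p)*0.713498] = 1.723278


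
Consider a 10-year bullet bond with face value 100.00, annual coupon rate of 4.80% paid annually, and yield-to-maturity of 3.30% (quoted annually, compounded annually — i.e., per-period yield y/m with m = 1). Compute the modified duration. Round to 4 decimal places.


Coupon per period c = face * coupon_rate / m = 4.800000
Periods per year m = 1; per-period yield y/m = 0.033000
Number of cashflows N = 10
Cashflows (t years, CF_t, discount factor 1/(1+y/m)^(m*t), PV):
  t = 1.0000: CF_t = 4.800000, DF = 0.968054, PV = 4.646660
  t = 2.0000: CF_t = 4.800000, DF = 0.937129, PV = 4.498219
  t = 3.0000: CF_t = 4.800000, DF = 0.907192, PV = 4.354520
  t = 4.0000: CF_t = 4.800000, DF = 0.878211, PV = 4.215411
  t = 5.0000: CF_t = 4.800000, DF = 0.850156, PV = 4.080747
  t = 6.0000: CF_t = 4.800000, DF = 0.822997, PV = 3.950384
  t = 7.0000: CF_t = 4.800000, DF = 0.796705, PV = 3.824186
  t = 8.0000: CF_t = 4.800000, DF = 0.771254, PV = 3.702019
  t = 9.0000: CF_t = 4.800000, DF = 0.746616, PV = 3.583755
  t = 10.0000: CF_t = 104.800000, DF = 0.722764, PV = 75.745715
Price P = sum_t PV_t = 112.601616
First compute Macaulay numerator sum_t t * PV_t:
  t * PV_t at t = 1.0000: 4.646660
  t * PV_t at t = 2.0000: 8.996438
  t * PV_t at t = 3.0000: 13.063559
  t * PV_t at t = 4.0000: 16.861645
  t * PV_t at t = 5.0000: 20.403733
  t * PV_t at t = 6.0000: 23.702304
  t * PV_t at t = 7.0000: 26.769301
  t * PV_t at t = 8.0000: 29.616153
  t * PV_t at t = 9.0000: 32.253797
  t * PV_t at t = 10.0000: 757.457146
Macaulay duration D = 933.770738 / 112.601616 = 8.292694
Modified duration = D / (1 + y/m) = 8.292694 / (1 + 0.033000) = 8.027777

Answer: Modified duration = 8.0278


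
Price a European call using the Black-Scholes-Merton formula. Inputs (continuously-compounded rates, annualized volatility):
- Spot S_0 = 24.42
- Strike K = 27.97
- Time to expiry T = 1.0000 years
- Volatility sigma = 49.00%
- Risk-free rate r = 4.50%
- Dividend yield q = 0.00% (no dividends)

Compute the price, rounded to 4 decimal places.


Answer: Price = 3.8740

Derivation:
d1 = (ln(S/K) + (r - q + 0.5*sigma^2) * T) / (sigma * sqrt(T)) = 0.05983666
d2 = d1 - sigma * sqrt(T) = -0.43016334
exp(-rT) = 0.95599748; exp(-qT) = 1.00000000
C = S_0 * exp(-qT) * N(d1) - K * exp(-rT) * N(d2)
N(d1) = 0.52385713; N(d2) = 0.33353841
C = 24.4200 * 1.00000000 * 0.52385713 - 27.9700 * 0.95599748 * 0.33353841 = 3.8740


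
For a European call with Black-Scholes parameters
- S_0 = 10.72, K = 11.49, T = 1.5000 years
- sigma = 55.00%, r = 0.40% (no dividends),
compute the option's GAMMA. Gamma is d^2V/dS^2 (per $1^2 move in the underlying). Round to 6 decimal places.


d1 = 0.2427356210; d2 = -0.4308740583
phi(d1) = 0.3873607599; exp(-qT) = 1.0000000000; exp(-rT) = 0.9940179641
Gamma = exp(-qT) * phi(d1) / (S * sigma * sqrt(T)) = 1.0000000000 * 0.3873607599 / (10.7200 * 0.5500 * 1.2247448714) = 0.053643

Answer: Gamma = 0.053643


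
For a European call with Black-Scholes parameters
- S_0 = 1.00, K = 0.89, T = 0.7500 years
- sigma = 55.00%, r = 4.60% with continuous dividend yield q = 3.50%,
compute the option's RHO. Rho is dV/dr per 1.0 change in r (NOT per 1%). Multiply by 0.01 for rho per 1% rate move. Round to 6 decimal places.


d1 = 0.5001350584; d2 = 0.0238210863
phi(d1) = 0.3520415497; exp(-qT) = 0.9740915363; exp(-rT) = 0.9660883397
N(d2) = 0.5095023398
Rho = K*T*exp(-rT)*N(d2) = 0.8900 * 0.7500 * 0.9660883397 * 0.5095023398 = 0.328560

Answer: Rho = 0.328560


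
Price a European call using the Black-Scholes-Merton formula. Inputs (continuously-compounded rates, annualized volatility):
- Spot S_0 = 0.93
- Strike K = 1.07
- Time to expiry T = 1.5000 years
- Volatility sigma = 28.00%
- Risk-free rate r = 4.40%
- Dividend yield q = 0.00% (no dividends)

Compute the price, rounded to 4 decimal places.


Answer: Price = 0.0987

Derivation:
d1 = (ln(S/K) + (r - q + 0.5*sigma^2) * T) / (sigma * sqrt(T)) = -0.04499287
d2 = d1 - sigma * sqrt(T) = -0.38792144
exp(-rT) = 0.93613086; exp(-qT) = 1.00000000
C = S_0 * exp(-qT) * N(d1) - K * exp(-rT) * N(d2)
N(d1) = 0.48205649; N(d2) = 0.34903709
C = 0.9300 * 1.00000000 * 0.48205649 - 1.0700 * 0.93613086 * 0.34903709 = 0.0987


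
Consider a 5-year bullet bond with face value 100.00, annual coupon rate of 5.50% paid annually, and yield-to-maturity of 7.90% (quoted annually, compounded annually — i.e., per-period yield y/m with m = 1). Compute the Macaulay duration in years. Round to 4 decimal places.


Answer: Macaulay duration = 4.4759 years

Derivation:
Coupon per period c = face * coupon_rate / m = 5.500000
Periods per year m = 1; per-period yield y/m = 0.079000
Number of cashflows N = 5
Cashflows (t years, CF_t, discount factor 1/(1+y/m)^(m*t), PV):
  t = 1.0000: CF_t = 5.500000, DF = 0.926784, PV = 5.097312
  t = 2.0000: CF_t = 5.500000, DF = 0.858929, PV = 4.724108
  t = 3.0000: CF_t = 5.500000, DF = 0.796041, PV = 4.378228
  t = 4.0000: CF_t = 5.500000, DF = 0.737758, PV = 4.057672
  t = 5.0000: CF_t = 105.500000, DF = 0.683743, PV = 72.134867
Price P = sum_t PV_t = 90.392187
Macaulay numerator sum_t t * PV_t:
  t * PV_t at t = 1.0000: 5.097312
  t * PV_t at t = 2.0000: 9.448216
  t * PV_t at t = 3.0000: 13.134683
  t * PV_t at t = 4.0000: 16.230687
  t * PV_t at t = 5.0000: 360.674336
Macaulay duration D = (sum_t t * PV_t) / P = 404.585234 / 90.392187 = 4.475887


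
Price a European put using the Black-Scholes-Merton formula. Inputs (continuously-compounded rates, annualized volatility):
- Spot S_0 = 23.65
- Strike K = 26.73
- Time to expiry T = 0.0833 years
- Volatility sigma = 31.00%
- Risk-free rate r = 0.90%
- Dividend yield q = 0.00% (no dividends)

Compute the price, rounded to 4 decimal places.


Answer: Price = 3.1499

Derivation:
d1 = (ln(S/K) + (r - q + 0.5*sigma^2) * T) / (sigma * sqrt(T)) = -1.31518184
d2 = d1 - sigma * sqrt(T) = -1.40465323
exp(-rT) = 0.99925058; exp(-qT) = 1.00000000
P = K * exp(-rT) * N(-d2) - S_0 * exp(-qT) * N(-d1)
N(-d1) = 0.90577560; N(-d2) = 0.91993779
P = 26.7300 * 0.99925058 * 0.91993779 - 23.6500 * 1.00000000 * 0.90577560 = 3.1499


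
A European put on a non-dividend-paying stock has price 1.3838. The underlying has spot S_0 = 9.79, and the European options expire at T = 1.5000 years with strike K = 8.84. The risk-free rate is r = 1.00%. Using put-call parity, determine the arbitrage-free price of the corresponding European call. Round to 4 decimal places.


Put-call parity: C - P = S_0 * exp(-qT) - K * exp(-rT).
S_0 * exp(-qT) = 9.7900 * 1.00000000 = 9.79000000
K * exp(-rT) = 8.8400 * 0.98511194 = 8.70838955
C = P + S*exp(-qT) - K*exp(-rT)
C = 1.3838 + 9.79000000 - 8.70838955 = 2.4654

Answer: Call price = 2.4654


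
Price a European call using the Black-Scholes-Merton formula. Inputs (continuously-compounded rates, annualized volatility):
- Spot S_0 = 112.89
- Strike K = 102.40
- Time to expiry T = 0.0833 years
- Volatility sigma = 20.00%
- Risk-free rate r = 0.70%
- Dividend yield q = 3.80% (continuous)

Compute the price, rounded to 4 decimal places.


d1 = (ln(S/K) + (r - q + 0.5*sigma^2) * T) / (sigma * sqrt(T)) = 1.67368431
d2 = d1 - sigma * sqrt(T) = 1.61596083
exp(-rT) = 0.99941707; exp(-qT) = 0.99683960
C = S_0 * exp(-qT) * N(d1) - K * exp(-rT) * N(d2)
N(d1) = 0.95290367; N(d2) = 0.94694861
C = 112.8900 * 0.99683960 * 0.95290367 - 102.4000 * 0.99941707 * 0.94694861 = 10.3223

Answer: Price = 10.3223


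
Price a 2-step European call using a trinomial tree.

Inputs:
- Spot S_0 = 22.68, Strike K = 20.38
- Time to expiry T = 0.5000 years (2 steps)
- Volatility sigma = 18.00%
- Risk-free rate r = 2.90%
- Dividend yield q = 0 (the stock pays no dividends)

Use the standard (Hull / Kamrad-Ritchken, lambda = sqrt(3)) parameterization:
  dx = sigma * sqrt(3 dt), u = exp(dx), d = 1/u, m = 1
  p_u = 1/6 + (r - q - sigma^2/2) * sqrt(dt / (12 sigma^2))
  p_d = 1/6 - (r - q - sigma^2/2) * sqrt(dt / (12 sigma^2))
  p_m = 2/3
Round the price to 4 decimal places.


Answer: Price = V(0,0) = 2.8843

Derivation:
dt = T/N = 0.250000; dx = sigma*sqrt(3*dt) = 0.155885
u = exp(dx) = 1.168691; d = 1/u = 0.855658
p_u = 0.176931, p_m = 0.666667, p_d = 0.156403
Discount per step: exp(-r*dt) = 0.992776
Stock lattice S(k, j) with j the centered position index:
  k=0: S(0,+0) = 22.6800
  k=1: S(1,-1) = 19.4063; S(1,+0) = 22.6800; S(1,+1) = 26.5059
  k=2: S(2,-2) = 16.6052; S(2,-1) = 19.4063; S(2,+0) = 22.6800; S(2,+1) = 26.5059; S(2,+2) = 30.9772
Terminal payoffs V(N, j) = max(S_T - K, 0):
  V(2,-2) = 0.000000; V(2,-1) = 0.000000; V(2,+0) = 2.300000; V(2,+1) = 6.125919; V(2,+2) = 10.597236
Backward induction: V(k, j) = exp(-r*dt) * [p_u * V(k+1, j+1) + p_m * V(k+1, j) + p_d * V(k+1, j-1)]
  V(1,-1) = exp(-r*dt) * [p_u*2.300000 + p_m*0.000000 + p_d*0.000000] = 0.404001
  V(1,+0) = exp(-r*dt) * [p_u*6.125919 + p_m*2.300000 + p_d*0.000000] = 2.598290
  V(1,+1) = exp(-r*dt) * [p_u*10.597236 + p_m*6.125919 + p_d*2.300000] = 6.273003
  V(0,+0) = exp(-r*dt) * [p_u*6.273003 + p_m*2.598290 + p_d*0.404001] = 2.884280


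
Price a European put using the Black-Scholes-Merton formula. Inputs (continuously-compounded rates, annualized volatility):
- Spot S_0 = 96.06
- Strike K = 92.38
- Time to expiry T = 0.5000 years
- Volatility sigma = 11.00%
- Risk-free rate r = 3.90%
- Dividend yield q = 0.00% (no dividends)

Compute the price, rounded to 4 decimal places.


d1 = (ln(S/K) + (r - q + 0.5*sigma^2) * T) / (sigma * sqrt(T)) = 0.79179878
d2 = d1 - sigma * sqrt(T) = 0.71401703
exp(-rT) = 0.98068890; exp(-qT) = 1.00000000
P = K * exp(-rT) * N(-d2) - S_0 * exp(-qT) * N(-d1)
N(-d1) = 0.21423901; N(-d2) = 0.23760832
P = 92.3800 * 0.98068890 * 0.23760832 - 96.0600 * 1.00000000 * 0.21423901 = 0.9466

Answer: Price = 0.9466


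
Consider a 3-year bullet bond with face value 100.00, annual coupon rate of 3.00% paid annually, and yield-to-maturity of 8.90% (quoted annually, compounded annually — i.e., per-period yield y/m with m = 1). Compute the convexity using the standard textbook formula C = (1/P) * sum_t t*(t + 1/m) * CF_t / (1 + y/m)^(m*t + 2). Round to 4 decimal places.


Coupon per period c = face * coupon_rate / m = 3.000000
Periods per year m = 1; per-period yield y/m = 0.089000
Number of cashflows N = 3
Cashflows (t years, CF_t, discount factor 1/(1+y/m)^(m*t), PV):
  t = 1.0000: CF_t = 3.000000, DF = 0.918274, PV = 2.754821
  t = 2.0000: CF_t = 3.000000, DF = 0.843226, PV = 2.529679
  t = 3.0000: CF_t = 103.000000, DF = 0.774313, PV = 79.754204
Price P = sum_t PV_t = 85.038705
Convexity numerator sum_t t*(t + 1/m) * CF_t / (1+y/m)^(m*t + 2):
  t = 1.0000: term = 4.645876
  t = 2.0000: term = 12.798556
  t = 3.0000: term = 807.010289
Convexity = (1/P) * sum = 824.454722 / 85.038705 = 9.695053

Answer: Convexity = 9.6951


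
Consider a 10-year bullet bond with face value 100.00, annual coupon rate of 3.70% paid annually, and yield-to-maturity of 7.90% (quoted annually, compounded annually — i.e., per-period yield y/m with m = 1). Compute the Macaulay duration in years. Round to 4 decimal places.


Coupon per period c = face * coupon_rate / m = 3.700000
Periods per year m = 1; per-period yield y/m = 0.079000
Number of cashflows N = 10
Cashflows (t years, CF_t, discount factor 1/(1+y/m)^(m*t), PV):
  t = 1.0000: CF_t = 3.700000, DF = 0.926784, PV = 3.429101
  t = 2.0000: CF_t = 3.700000, DF = 0.858929, PV = 3.178036
  t = 3.0000: CF_t = 3.700000, DF = 0.796041, PV = 2.945353
  t = 4.0000: CF_t = 3.700000, DF = 0.737758, PV = 2.729706
  t = 5.0000: CF_t = 3.700000, DF = 0.683743, PV = 2.529848
  t = 6.0000: CF_t = 3.700000, DF = 0.633682, PV = 2.344623
  t = 7.0000: CF_t = 3.700000, DF = 0.587286, PV = 2.172959
  t = 8.0000: CF_t = 3.700000, DF = 0.544288, PV = 2.013864
  t = 9.0000: CF_t = 3.700000, DF = 0.504437, PV = 1.866417
  t = 10.0000: CF_t = 103.700000, DF = 0.467504, PV = 48.480190
Price P = sum_t PV_t = 71.690099
Macaulay numerator sum_t t * PV_t:
  t * PV_t at t = 1.0000: 3.429101
  t * PV_t at t = 2.0000: 6.356072
  t * PV_t at t = 3.0000: 8.836060
  t * PV_t at t = 4.0000: 10.918826
  t * PV_t at t = 5.0000: 12.649242
  t * PV_t at t = 6.0000: 14.067739
  t * PV_t at t = 7.0000: 15.210716
  t * PV_t at t = 8.0000: 16.110913
  t * PV_t at t = 9.0000: 16.797755
  t * PV_t at t = 10.0000: 484.801896
Macaulay duration D = (sum_t t * PV_t) / P = 589.178319 / 71.690099 = 8.218406

Answer: Macaulay duration = 8.2184 years


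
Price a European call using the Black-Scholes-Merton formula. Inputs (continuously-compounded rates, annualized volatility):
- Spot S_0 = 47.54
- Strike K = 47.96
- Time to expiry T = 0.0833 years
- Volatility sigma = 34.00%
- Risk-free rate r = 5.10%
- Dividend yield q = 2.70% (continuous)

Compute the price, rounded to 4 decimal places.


d1 = (ln(S/K) + (r - q + 0.5*sigma^2) * T) / (sigma * sqrt(T)) = -0.02019698
d2 = d1 - sigma * sqrt(T) = -0.11832690
exp(-rT) = 0.99576071; exp(-qT) = 0.99775343
C = S_0 * exp(-qT) * N(d1) - K * exp(-rT) * N(d2)
N(d1) = 0.49194312; N(d2) = 0.45290432
C = 47.5400 * 0.99775343 * 0.49194312 - 47.9600 * 0.99576071 * 0.45290432 = 1.7052

Answer: Price = 1.7052


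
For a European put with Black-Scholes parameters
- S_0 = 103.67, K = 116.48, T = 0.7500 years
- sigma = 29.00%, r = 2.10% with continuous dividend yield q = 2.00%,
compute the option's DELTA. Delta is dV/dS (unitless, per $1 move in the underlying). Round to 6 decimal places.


Answer: Delta = -0.621916

Derivation:
d1 = -0.3353382044; d2 = -0.5864855715
phi(d1) = 0.3771303524; exp(-qT) = 0.9851119396; exp(-rT) = 0.9843733826
N(-d1) = 0.6313150113
Delta = -exp(-qT) * N(-d1) = -0.9851119396 * 0.6313150113 = -0.621916


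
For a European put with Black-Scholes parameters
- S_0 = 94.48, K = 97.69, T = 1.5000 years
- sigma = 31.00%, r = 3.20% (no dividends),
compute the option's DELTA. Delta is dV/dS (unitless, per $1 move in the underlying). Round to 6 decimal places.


Answer: Delta = -0.409722

Derivation:
d1 = 0.2282607646; d2 = -0.1514101456
phi(d1) = 0.3886834494; exp(-qT) = 1.0000000000; exp(-rT) = 0.9531337871
N(-d1) = 0.4097217624
Delta = -exp(-qT) * N(-d1) = -1.0000000000 * 0.4097217624 = -0.409722


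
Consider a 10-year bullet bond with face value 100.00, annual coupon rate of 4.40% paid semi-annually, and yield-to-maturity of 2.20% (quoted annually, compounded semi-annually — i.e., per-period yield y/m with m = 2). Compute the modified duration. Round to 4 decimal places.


Answer: Modified duration = 8.2888

Derivation:
Coupon per period c = face * coupon_rate / m = 2.200000
Periods per year m = 2; per-period yield y/m = 0.011000
Number of cashflows N = 20
Cashflows (t years, CF_t, discount factor 1/(1+y/m)^(m*t), PV):
  t = 0.5000: CF_t = 2.200000, DF = 0.989120, PV = 2.176063
  t = 1.0000: CF_t = 2.200000, DF = 0.978358, PV = 2.152387
  t = 1.5000: CF_t = 2.200000, DF = 0.967713, PV = 2.128968
  t = 2.0000: CF_t = 2.200000, DF = 0.957184, PV = 2.105805
  t = 2.5000: CF_t = 2.200000, DF = 0.946769, PV = 2.082893
  t = 3.0000: CF_t = 2.200000, DF = 0.936468, PV = 2.060230
  t = 3.5000: CF_t = 2.200000, DF = 0.926279, PV = 2.037814
  t = 4.0000: CF_t = 2.200000, DF = 0.916201, PV = 2.015642
  t = 4.5000: CF_t = 2.200000, DF = 0.906232, PV = 1.993711
  t = 5.0000: CF_t = 2.200000, DF = 0.896372, PV = 1.972019
  t = 5.5000: CF_t = 2.200000, DF = 0.886620, PV = 1.950563
  t = 6.0000: CF_t = 2.200000, DF = 0.876973, PV = 1.929340
  t = 6.5000: CF_t = 2.200000, DF = 0.867431, PV = 1.908348
  t = 7.0000: CF_t = 2.200000, DF = 0.857993, PV = 1.887585
  t = 7.5000: CF_t = 2.200000, DF = 0.848658, PV = 1.867047
  t = 8.0000: CF_t = 2.200000, DF = 0.839424, PV = 1.846733
  t = 8.5000: CF_t = 2.200000, DF = 0.830291, PV = 1.826640
  t = 9.0000: CF_t = 2.200000, DF = 0.821257, PV = 1.806766
  t = 9.5000: CF_t = 2.200000, DF = 0.812322, PV = 1.787108
  t = 10.0000: CF_t = 102.200000, DF = 0.803483, PV = 82.116000
Price P = sum_t PV_t = 119.651664
First compute Macaulay numerator sum_t t * PV_t:
  t * PV_t at t = 0.5000: 1.088032
  t * PV_t at t = 1.0000: 2.152387
  t * PV_t at t = 1.5000: 3.193453
  t * PV_t at t = 2.0000: 4.211609
  t * PV_t at t = 2.5000: 5.207232
  t * PV_t at t = 3.0000: 6.180691
  t * PV_t at t = 3.5000: 7.132350
  t * PV_t at t = 4.0000: 8.062569
  t * PV_t at t = 4.5000: 8.971701
  t * PV_t at t = 5.0000: 9.860096
  t * PV_t at t = 5.5000: 10.728096
  t * PV_t at t = 6.0000: 11.576041
  t * PV_t at t = 6.5000: 12.404264
  t * PV_t at t = 7.0000: 13.213095
  t * PV_t at t = 7.5000: 14.002856
  t * PV_t at t = 8.0000: 14.773867
  t * PV_t at t = 8.5000: 15.526443
  t * PV_t at t = 9.0000: 16.260893
  t * PV_t at t = 9.5000: 16.977523
  t * PV_t at t = 10.0000: 821.159996
Macaulay duration D = 1002.683191 / 119.651664 = 8.380019
Modified duration = D / (1 + y/m) = 8.380019 / (1 + 0.011000) = 8.288842
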